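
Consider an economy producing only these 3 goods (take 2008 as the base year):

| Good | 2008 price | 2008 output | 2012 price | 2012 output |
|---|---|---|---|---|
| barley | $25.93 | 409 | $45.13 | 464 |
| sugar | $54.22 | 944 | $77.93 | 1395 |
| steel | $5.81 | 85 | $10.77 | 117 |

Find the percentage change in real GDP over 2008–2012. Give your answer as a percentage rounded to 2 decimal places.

41.85%

Real GDP 2008 = Nominal GDP 2008 = 25.93·409 + 54.22·944 + 5.81·85 = 62282.90.
Real GDP 2012 (at 2008 prices) = 25.93·464 + 54.22·1395 + 5.81·117 = 88348.19.
Real growth = 88348.19/62282.90 − 1 = 0.4185.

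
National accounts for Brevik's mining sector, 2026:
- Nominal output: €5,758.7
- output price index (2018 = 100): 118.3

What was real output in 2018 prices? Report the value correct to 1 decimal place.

€4,867.9

Real output = Nominal / (output price index/100) = 5758.7 / 1.183 = 4867.88.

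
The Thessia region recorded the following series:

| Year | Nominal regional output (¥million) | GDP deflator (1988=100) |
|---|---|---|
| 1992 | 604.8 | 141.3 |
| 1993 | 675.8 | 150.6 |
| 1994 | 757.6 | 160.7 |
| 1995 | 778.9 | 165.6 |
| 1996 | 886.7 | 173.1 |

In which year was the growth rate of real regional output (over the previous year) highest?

1996

1993: real = 675.8/1.506 = 448.74; growth vs 1992 (428.03) = 4.84%.
1994: real = 757.6/1.607 = 471.44; growth vs 1993 (448.74) = 5.06%.
1995: real = 778.9/1.656 = 470.35; growth vs 1994 (471.44) = -0.23%.
1996: real = 886.7/1.731 = 512.25; growth vs 1995 (470.35) = 8.91%.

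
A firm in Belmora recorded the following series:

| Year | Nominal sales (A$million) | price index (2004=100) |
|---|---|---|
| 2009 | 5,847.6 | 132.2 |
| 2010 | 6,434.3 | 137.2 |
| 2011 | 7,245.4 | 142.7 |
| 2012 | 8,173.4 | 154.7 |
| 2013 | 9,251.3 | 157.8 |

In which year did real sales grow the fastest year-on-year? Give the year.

2013

2010: real = 6434.3/1.372 = 4689.72; growth vs 2009 (4423.30) = 6.02%.
2011: real = 7245.4/1.427 = 5077.37; growth vs 2010 (4689.72) = 8.27%.
2012: real = 8173.4/1.547 = 5283.39; growth vs 2011 (5077.37) = 4.06%.
2013: real = 9251.3/1.578 = 5862.67; growth vs 2012 (5283.39) = 10.96%.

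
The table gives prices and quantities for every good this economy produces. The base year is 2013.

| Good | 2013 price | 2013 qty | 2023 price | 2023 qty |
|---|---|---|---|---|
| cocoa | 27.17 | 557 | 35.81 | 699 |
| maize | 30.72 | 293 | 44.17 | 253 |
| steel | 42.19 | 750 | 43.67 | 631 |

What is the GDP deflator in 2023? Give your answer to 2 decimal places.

119.44

Nominal GDP 2023 = 35.81·699 + 44.17·253 + 43.67·631 = 63761.97.
Real GDP 2023 (at 2013 prices) = 27.17·699 + 30.72·253 + 42.19·631 = 53385.88.
Deflator = Nominal/Real × 100 = 63761.97/53385.88 × 100 = 119.436.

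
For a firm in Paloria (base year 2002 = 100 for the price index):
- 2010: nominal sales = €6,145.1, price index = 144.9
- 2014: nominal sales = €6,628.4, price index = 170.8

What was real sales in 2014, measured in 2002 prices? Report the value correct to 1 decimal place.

€3,880.8

Real sales = Nominal / (price index/100) = 6628.4 / 1.708 = 3880.80.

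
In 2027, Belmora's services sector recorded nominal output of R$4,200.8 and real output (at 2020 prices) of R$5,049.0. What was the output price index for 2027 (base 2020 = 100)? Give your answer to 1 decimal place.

83.2

output price index = (Nominal / Real) × 100 = 4200.8 / 5049.0 × 100 = 83.20.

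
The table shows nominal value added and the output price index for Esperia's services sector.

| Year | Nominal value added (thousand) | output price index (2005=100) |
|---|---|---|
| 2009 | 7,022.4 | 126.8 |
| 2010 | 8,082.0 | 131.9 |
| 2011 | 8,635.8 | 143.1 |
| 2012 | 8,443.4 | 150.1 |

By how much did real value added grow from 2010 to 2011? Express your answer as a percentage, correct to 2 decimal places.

-1.51%

Real value added 2010 = 8082.0/1.319 = 6127.37.
Real value added 2011 = 8635.8/1.431 = 6034.80.
Change = 6034.80/6127.37 − 1 = -0.0151.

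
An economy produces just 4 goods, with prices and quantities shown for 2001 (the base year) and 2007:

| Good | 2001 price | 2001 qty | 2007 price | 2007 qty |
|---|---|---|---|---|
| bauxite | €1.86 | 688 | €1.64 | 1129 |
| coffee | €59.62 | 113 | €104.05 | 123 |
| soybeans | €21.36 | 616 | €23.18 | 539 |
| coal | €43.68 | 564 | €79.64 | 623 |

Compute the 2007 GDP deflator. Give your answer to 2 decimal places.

Nominal GDP 2007 = 1.64·1129 + 104.05·123 + 23.18·539 + 79.64·623 = 76759.45.
Real GDP 2007 (at 2001 prices) = 1.86·1129 + 59.62·123 + 21.36·539 + 43.68·623 = 48158.88.
Deflator = Nominal/Real × 100 = 76759.45/48158.88 × 100 = 159.388.

159.39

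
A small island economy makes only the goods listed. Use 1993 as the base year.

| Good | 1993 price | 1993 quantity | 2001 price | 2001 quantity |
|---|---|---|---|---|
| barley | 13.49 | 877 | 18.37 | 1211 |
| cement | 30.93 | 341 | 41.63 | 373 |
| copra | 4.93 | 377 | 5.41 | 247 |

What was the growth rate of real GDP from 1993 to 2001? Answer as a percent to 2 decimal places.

Real GDP 1993 = Nominal GDP 1993 = 13.49·877 + 30.93·341 + 4.93·377 = 24236.47.
Real GDP 2001 (at 1993 prices) = 13.49·1211 + 30.93·373 + 4.93·247 = 29090.99.
Real growth = 29090.99/24236.47 − 1 = 0.2003.

20.03%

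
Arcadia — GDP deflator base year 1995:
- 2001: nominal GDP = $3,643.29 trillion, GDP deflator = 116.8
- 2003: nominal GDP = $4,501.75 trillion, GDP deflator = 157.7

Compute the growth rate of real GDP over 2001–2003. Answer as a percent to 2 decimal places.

Real GDP 2001 = 3643.29 / 1.168 = 3119.26.
Real GDP 2003 = 4501.75 / 1.577 = 2854.63.
Real growth = 2854.63 / 3119.26 − 1 = -0.0848.

-8.48%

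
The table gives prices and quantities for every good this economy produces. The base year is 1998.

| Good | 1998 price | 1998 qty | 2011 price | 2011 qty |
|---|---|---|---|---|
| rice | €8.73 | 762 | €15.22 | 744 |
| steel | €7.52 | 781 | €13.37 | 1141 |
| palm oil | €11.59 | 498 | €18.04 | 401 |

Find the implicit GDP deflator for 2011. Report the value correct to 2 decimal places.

171.44

Nominal GDP 2011 = 15.22·744 + 13.37·1141 + 18.04·401 = 33812.89.
Real GDP 2011 (at 1998 prices) = 8.73·744 + 7.52·1141 + 11.59·401 = 19723.03.
Deflator = Nominal/Real × 100 = 33812.89/19723.03 × 100 = 171.439.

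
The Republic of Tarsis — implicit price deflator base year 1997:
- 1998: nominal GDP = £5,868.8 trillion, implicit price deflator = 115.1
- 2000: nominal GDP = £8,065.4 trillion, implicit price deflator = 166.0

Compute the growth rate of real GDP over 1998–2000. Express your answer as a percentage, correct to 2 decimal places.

Deflate each year: 1998 → 5868.8/1.151 = 5098.87; 2000 → 8065.4/1.660 = 4858.67.
So real GDP changed by 4858.67/5098.87 − 1 = -0.0471, i.e. -4.71%.

-4.71%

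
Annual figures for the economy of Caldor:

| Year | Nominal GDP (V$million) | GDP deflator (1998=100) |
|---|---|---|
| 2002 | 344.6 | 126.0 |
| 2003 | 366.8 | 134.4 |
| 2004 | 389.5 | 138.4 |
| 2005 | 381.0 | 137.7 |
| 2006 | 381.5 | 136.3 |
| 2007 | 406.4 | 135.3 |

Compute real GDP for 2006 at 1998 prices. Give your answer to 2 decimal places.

V$279.90 million

Real GDP 2006 = 381.5 / 1.363 = 279.90.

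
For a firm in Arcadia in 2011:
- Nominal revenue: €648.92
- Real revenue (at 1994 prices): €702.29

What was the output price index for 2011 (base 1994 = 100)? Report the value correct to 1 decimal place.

output price index = (Nominal / Real) × 100 = 648.92 / 702.29 × 100 = 92.40.

92.4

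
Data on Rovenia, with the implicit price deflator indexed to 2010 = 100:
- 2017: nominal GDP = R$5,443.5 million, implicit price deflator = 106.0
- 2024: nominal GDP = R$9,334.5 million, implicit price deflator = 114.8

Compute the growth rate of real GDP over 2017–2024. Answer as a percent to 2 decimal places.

Deflate each year: 2017 → 5443.5/1.060 = 5135.38; 2024 → 9334.5/1.148 = 8131.10.
So real GDP changed by 8131.10/5135.38 − 1 = 0.5833, i.e. 58.33%.

58.33%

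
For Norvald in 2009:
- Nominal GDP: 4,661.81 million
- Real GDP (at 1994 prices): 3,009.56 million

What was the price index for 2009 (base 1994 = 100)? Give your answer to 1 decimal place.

price index = (Nominal / Real) × 100 = 4661.81 / 3009.56 × 100 = 154.90.

154.9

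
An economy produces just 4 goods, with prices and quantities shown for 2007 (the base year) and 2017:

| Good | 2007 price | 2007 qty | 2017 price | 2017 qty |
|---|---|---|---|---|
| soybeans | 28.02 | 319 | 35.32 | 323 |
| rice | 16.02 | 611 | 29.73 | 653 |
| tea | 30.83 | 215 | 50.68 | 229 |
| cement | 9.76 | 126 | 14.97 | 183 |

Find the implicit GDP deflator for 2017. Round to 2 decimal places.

Nominal GDP 2017 = 35.32·323 + 29.73·653 + 50.68·229 + 14.97·183 = 45167.28.
Real GDP 2017 (at 2007 prices) = 28.02·323 + 16.02·653 + 30.83·229 + 9.76·183 = 28357.67.
Deflator = Nominal/Real × 100 = 45167.28/28357.67 × 100 = 159.277.

159.28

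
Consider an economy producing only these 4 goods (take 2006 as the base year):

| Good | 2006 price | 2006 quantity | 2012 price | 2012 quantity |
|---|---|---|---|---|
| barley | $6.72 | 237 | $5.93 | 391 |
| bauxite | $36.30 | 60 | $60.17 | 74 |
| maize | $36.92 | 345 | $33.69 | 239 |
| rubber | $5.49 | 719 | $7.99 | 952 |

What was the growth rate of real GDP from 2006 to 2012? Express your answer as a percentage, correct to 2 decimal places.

-5.33%

Real GDP 2006 = Nominal GDP 2006 = 6.72·237 + 36.30·60 + 36.92·345 + 5.49·719 = 20455.35.
Real GDP 2012 (at 2006 prices) = 6.72·391 + 36.30·74 + 36.92·239 + 5.49·952 = 19364.08.
Real growth = 19364.08/20455.35 − 1 = -0.0533.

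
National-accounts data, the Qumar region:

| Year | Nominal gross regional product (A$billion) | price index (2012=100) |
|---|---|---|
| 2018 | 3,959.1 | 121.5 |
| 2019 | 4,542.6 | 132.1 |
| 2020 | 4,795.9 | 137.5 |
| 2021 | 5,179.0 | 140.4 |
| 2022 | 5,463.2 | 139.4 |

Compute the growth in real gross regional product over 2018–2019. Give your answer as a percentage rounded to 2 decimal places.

5.53%

Real gross regional product 2018 = 3959.1/1.215 = 3258.52.
Real gross regional product 2019 = 4542.6/1.321 = 3438.76.
Change = 3438.76/3258.52 − 1 = 0.0553.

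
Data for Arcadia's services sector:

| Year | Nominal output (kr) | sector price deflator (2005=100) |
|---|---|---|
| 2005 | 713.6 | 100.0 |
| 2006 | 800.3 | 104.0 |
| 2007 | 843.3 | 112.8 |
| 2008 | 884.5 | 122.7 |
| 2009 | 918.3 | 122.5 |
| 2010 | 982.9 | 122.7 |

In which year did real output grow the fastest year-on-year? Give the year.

2006

2006: real = 800.3/1.040 = 769.52; growth vs 2005 (713.60) = 7.84%.
2007: real = 843.3/1.128 = 747.61; growth vs 2006 (769.52) = -2.85%.
2008: real = 884.5/1.227 = 720.86; growth vs 2007 (747.61) = -3.58%.
2009: real = 918.3/1.225 = 749.63; growth vs 2008 (720.86) = 3.99%.
2010: real = 982.9/1.227 = 801.06; growth vs 2009 (749.63) = 6.86%.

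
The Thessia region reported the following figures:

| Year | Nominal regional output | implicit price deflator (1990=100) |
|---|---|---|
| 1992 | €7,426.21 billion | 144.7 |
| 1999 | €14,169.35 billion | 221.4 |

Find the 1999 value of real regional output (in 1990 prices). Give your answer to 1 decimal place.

Real regional output = Nominal / (implicit price deflator/100) = 14169.35 / 2.214 = 6399.89.

€6,399.9 billion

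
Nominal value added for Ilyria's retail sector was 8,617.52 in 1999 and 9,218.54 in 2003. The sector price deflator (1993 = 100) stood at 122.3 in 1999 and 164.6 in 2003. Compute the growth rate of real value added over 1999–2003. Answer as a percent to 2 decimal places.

Real value added 1999 = 8617.52 / 1.223 = 7046.21.
Real value added 2003 = 9218.54 / 1.646 = 5600.57.
Real growth = 5600.57 / 7046.21 − 1 = -0.2052.

-20.52%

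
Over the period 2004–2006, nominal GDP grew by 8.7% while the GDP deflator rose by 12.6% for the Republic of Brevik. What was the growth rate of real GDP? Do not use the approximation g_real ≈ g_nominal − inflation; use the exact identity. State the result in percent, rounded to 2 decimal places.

-3.46%

(1 + g_nom) = (1 + g_real)(1 + π), so g_real = 1.0870 / 1.1260 − 1 = -0.03464.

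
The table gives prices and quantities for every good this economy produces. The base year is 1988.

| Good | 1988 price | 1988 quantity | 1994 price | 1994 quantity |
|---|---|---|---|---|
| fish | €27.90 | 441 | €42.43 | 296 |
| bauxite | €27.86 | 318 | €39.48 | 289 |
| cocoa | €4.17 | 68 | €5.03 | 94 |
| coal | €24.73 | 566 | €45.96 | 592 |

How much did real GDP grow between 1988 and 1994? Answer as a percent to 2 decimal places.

-11.57%

Real GDP 1988 = Nominal GDP 1988 = 27.90·441 + 27.86·318 + 4.17·68 + 24.73·566 = 35444.12.
Real GDP 1994 (at 1988 prices) = 27.90·296 + 27.86·289 + 4.17·94 + 24.73·592 = 31342.08.
Real growth = 31342.08/35444.12 − 1 = -0.1157.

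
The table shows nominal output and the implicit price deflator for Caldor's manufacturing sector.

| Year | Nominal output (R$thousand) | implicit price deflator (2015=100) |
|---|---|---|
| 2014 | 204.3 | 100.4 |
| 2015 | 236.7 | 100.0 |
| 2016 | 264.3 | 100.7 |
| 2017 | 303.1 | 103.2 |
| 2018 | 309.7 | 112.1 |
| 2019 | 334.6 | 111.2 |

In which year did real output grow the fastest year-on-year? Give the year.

2015: real = 236.7/1.000 = 236.70; growth vs 2014 (203.49) = 16.32%.
2016: real = 264.3/1.007 = 262.46; growth vs 2015 (236.70) = 10.88%.
2017: real = 303.1/1.032 = 293.70; growth vs 2016 (262.46) = 11.90%.
2018: real = 309.7/1.121 = 276.27; growth vs 2017 (293.70) = -5.93%.
2019: real = 334.6/1.112 = 300.90; growth vs 2018 (276.27) = 8.92%.

2015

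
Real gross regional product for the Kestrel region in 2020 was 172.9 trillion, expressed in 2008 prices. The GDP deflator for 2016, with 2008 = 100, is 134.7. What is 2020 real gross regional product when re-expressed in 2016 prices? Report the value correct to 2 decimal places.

Real gross regional product in 2016 prices = Real gross regional product in 2008 prices × (P_2016/P_2008) = 172.9 × 1.347 = 232.90.

232.90 trillion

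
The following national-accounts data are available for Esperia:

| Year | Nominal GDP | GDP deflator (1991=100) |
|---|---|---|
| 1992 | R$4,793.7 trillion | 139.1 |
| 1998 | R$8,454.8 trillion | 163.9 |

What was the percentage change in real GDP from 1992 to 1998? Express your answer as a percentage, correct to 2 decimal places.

49.69%

Real GDP 1992 = 4793.7 / 1.391 = 3446.23.
Real GDP 1998 = 8454.8 / 1.639 = 5158.51.
Real growth = 5158.51 / 3446.23 − 1 = 0.4969.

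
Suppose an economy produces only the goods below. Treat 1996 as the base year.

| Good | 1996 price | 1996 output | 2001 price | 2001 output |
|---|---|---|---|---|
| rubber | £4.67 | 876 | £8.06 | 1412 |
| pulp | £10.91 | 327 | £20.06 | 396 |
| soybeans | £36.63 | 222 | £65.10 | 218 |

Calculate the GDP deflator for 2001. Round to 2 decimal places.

Nominal GDP 2001 = 8.06·1412 + 20.06·396 + 65.10·218 = 33516.28.
Real GDP 2001 (at 1996 prices) = 4.67·1412 + 10.91·396 + 36.63·218 = 18899.74.
Deflator = Nominal/Real × 100 = 33516.28/18899.74 × 100 = 177.337.

177.34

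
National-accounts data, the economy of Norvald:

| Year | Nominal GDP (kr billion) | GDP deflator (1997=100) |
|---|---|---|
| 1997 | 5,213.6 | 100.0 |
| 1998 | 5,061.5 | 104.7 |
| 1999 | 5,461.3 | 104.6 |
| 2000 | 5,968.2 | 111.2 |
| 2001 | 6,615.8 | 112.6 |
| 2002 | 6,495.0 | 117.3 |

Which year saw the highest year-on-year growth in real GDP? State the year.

1998: real = 5061.5/1.047 = 4834.29; growth vs 1997 (5213.60) = -7.28%.
1999: real = 5461.3/1.046 = 5221.13; growth vs 1998 (4834.29) = 8.00%.
2000: real = 5968.2/1.112 = 5367.09; growth vs 1999 (5221.13) = 2.80%.
2001: real = 6615.8/1.126 = 5875.49; growth vs 2000 (5367.09) = 9.47%.
2002: real = 6495.0/1.173 = 5537.08; growth vs 2001 (5875.49) = -5.76%.

2001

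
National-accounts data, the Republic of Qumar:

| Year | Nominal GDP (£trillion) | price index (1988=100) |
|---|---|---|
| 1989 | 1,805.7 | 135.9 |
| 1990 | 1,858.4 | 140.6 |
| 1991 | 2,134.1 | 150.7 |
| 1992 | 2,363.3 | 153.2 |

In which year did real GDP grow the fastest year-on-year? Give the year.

1992

1990: real = 1858.4/1.406 = 1321.76; growth vs 1989 (1328.70) = -0.52%.
1991: real = 2134.1/1.507 = 1416.12; growth vs 1990 (1321.76) = 7.14%.
1992: real = 2363.3/1.532 = 1542.62; growth vs 1991 (1416.12) = 8.93%.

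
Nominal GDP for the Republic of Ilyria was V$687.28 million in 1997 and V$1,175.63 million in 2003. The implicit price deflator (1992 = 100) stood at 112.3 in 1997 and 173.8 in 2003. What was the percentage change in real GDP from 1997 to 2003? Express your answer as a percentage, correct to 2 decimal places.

10.53%

Deflate each year: 1997 → 687.28/1.123 = 612.00; 2003 → 1175.63/1.738 = 676.43.
So real GDP changed by 676.43/612.00 − 1 = 0.1053, i.e. 10.53%.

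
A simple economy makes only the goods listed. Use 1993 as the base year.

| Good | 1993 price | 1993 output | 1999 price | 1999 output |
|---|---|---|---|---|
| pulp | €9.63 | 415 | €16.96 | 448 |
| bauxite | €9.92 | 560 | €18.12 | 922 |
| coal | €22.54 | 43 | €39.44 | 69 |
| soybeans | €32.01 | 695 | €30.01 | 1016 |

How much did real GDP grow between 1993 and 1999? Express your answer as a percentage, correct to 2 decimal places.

45.07%

Real GDP 1993 = Nominal GDP 1993 = 9.63·415 + 9.92·560 + 22.54·43 + 32.01·695 = 32767.82.
Real GDP 1999 (at 1993 prices) = 9.63·448 + 9.92·922 + 22.54·69 + 32.01·1016 = 47537.90.
Real growth = 47537.90/32767.82 − 1 = 0.4507.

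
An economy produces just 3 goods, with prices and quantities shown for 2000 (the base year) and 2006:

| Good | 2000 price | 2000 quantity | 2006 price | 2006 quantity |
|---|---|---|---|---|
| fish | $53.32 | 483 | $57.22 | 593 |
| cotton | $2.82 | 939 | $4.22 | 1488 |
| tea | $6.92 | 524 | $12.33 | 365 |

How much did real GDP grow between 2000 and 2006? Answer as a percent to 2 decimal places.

19.71%

Real GDP 2000 = Nominal GDP 2000 = 53.32·483 + 2.82·939 + 6.92·524 = 32027.62.
Real GDP 2006 (at 2000 prices) = 53.32·593 + 2.82·1488 + 6.92·365 = 38340.72.
Real growth = 38340.72/32027.62 − 1 = 0.1971.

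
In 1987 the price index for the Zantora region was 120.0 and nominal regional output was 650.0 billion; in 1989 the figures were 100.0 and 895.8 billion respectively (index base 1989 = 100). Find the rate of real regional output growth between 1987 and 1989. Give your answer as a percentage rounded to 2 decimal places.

65.38%

Real regional output 1987 = 650.0 / 1.200 = 541.67.
Real regional output 1989 = 895.8 / 1.000 = 895.80.
Real growth = 895.80 / 541.67 − 1 = 0.6538.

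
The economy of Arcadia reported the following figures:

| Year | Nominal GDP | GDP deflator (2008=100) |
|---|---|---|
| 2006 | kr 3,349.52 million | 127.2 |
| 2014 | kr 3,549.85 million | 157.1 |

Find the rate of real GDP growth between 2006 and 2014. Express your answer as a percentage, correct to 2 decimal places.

Real GDP 2006 = 3349.52 / 1.272 = 2633.27.
Real GDP 2014 = 3549.85 / 1.571 = 2259.61.
Real growth = 2259.61 / 2633.27 − 1 = -0.1419.

-14.19%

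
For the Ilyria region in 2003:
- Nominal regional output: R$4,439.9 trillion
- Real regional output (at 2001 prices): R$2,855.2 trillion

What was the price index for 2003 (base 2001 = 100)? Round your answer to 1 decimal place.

155.5

price index = (Nominal / Real) × 100 = 4439.9 / 2855.2 × 100 = 155.50.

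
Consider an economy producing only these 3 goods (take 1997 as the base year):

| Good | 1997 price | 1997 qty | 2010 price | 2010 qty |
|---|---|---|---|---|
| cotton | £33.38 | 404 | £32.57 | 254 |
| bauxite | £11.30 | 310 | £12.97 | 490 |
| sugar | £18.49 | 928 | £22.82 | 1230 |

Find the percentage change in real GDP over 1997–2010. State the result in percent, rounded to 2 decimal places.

7.65%

Real GDP 1997 = Nominal GDP 1997 = 33.38·404 + 11.30·310 + 18.49·928 = 34147.24.
Real GDP 2010 (at 1997 prices) = 33.38·254 + 11.30·490 + 18.49·1230 = 36758.22.
Real growth = 36758.22/34147.24 − 1 = 0.0765.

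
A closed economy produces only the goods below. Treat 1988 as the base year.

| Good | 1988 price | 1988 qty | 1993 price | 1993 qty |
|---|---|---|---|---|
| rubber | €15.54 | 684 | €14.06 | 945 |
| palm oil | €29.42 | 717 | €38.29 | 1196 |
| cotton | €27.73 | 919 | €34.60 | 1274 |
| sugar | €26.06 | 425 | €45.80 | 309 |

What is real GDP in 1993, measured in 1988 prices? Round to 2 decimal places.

Real GDP 1993 = Σ (p_1988 × q_1993) = 15.54·945 + 29.42·1196 + 27.73·1274 + 26.06·309 = 93252.18.

€93252.18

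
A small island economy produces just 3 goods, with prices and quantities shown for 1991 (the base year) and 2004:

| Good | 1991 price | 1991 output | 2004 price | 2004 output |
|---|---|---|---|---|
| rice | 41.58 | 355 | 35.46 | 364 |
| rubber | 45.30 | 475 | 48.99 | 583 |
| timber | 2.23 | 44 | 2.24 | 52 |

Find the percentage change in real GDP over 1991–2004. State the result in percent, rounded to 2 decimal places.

14.53%

Real GDP 1991 = Nominal GDP 1991 = 41.58·355 + 45.30·475 + 2.23·44 = 36376.52.
Real GDP 2004 (at 1991 prices) = 41.58·364 + 45.30·583 + 2.23·52 = 41660.98.
Real growth = 41660.98/36376.52 − 1 = 0.1453.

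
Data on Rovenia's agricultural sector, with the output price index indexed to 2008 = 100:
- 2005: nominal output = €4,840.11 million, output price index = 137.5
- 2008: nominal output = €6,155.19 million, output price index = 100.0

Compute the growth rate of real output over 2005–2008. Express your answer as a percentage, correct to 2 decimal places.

Real output 2005 = 4840.11 / 1.375 = 3520.08.
Real output 2008 = 6155.19 / 1.000 = 6155.19.
Real growth = 6155.19 / 3520.08 − 1 = 0.7486.

74.86%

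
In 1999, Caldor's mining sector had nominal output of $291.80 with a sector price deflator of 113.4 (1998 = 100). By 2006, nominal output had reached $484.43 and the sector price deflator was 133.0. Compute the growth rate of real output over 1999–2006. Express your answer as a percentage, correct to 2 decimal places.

Deflate each year: 1999 → 291.80/1.134 = 257.32; 2006 → 484.43/1.330 = 364.23.
So real output changed by 364.23/257.32 − 1 = 0.4155, i.e. 41.55%.

41.55%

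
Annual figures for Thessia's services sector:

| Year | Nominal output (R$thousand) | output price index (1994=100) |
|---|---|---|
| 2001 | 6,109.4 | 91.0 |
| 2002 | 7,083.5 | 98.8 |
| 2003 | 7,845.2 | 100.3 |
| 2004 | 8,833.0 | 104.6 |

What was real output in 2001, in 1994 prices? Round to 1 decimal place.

Real output 2001 = 6109.4 / 0.910 = 6713.63.

R$6,713.6 thousand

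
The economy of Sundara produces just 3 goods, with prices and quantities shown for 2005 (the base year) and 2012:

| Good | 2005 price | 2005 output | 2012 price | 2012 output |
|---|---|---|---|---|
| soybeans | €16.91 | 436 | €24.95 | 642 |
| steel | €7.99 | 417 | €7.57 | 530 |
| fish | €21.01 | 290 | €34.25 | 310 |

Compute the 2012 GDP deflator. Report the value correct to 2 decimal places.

141.86

Nominal GDP 2012 = 24.95·642 + 7.57·530 + 34.25·310 = 30647.50.
Real GDP 2012 (at 2005 prices) = 16.91·642 + 7.99·530 + 21.01·310 = 21604.02.
Deflator = Nominal/Real × 100 = 30647.50/21604.02 × 100 = 141.860.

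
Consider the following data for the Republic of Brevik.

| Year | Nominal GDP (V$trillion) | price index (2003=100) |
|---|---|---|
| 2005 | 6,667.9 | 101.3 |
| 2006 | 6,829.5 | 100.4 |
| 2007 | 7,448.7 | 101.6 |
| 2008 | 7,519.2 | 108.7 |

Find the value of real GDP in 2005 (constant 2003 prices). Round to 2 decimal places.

Real GDP 2005 = 6667.9 / 1.013 = 6582.33.

V$6,582.33 trillion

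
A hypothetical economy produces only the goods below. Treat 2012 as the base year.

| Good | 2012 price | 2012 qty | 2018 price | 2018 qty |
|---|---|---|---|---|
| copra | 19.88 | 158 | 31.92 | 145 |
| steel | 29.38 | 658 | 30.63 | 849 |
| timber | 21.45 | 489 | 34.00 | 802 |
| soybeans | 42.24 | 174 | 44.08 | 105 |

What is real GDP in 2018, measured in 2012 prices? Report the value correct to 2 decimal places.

49464.32

Real GDP 2018 = Σ (p_2012 × q_2018) = 19.88·145 + 29.38·849 + 21.45·802 + 42.24·105 = 49464.32.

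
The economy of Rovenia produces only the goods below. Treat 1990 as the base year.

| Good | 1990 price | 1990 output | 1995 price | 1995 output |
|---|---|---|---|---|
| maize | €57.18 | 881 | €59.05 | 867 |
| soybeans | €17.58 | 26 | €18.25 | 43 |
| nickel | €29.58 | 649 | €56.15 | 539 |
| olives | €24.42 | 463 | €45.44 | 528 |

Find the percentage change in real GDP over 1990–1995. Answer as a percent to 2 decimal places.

Real GDP 1990 = Nominal GDP 1990 = 57.18·881 + 17.58·26 + 29.58·649 + 24.42·463 = 81336.54.
Real GDP 1995 (at 1990 prices) = 57.18·867 + 17.58·43 + 29.58·539 + 24.42·528 = 79168.38.
Real growth = 79168.38/81336.54 − 1 = -0.0267.

-2.67%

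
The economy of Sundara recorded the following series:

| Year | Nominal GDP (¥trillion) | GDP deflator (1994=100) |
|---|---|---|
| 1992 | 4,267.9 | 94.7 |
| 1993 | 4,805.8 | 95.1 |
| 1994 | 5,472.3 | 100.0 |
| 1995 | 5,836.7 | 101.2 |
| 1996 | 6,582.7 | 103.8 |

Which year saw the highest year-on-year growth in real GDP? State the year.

1993

1993: real = 4805.8/0.951 = 5053.42; growth vs 1992 (4506.76) = 12.13%.
1994: real = 5472.3/1.000 = 5472.30; growth vs 1993 (5053.42) = 8.29%.
1995: real = 5836.7/1.012 = 5767.49; growth vs 1994 (5472.30) = 5.39%.
1996: real = 6582.7/1.038 = 6341.71; growth vs 1995 (5767.49) = 9.96%.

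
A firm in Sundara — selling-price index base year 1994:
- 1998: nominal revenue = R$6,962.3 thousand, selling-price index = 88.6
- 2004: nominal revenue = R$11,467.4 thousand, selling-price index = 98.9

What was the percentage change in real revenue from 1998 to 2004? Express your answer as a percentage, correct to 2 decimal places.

47.55%

Real revenue 1998 = 6962.3 / 0.886 = 7858.13.
Real revenue 2004 = 11467.4 / 0.989 = 11594.94.
Real growth = 11594.94 / 7858.13 − 1 = 0.4755.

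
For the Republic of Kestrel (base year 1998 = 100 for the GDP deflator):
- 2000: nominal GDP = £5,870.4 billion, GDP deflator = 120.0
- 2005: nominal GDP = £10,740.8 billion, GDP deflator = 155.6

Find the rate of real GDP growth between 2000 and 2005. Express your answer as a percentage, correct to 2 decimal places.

Deflate each year: 2000 → 5870.4/1.200 = 4892.00; 2005 → 10740.8/1.556 = 6902.83.
So real GDP changed by 6902.83/4892.00 − 1 = 0.4110, i.e. 41.10%.

41.10%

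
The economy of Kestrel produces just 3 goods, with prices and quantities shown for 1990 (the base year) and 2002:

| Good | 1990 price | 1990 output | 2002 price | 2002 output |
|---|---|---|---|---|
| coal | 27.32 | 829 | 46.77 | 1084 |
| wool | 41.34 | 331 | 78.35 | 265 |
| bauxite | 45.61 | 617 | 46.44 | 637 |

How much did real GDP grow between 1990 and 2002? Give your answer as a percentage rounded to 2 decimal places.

7.99%

Real GDP 1990 = Nominal GDP 1990 = 27.32·829 + 41.34·331 + 45.61·617 = 64473.19.
Real GDP 2002 (at 1990 prices) = 27.32·1084 + 41.34·265 + 45.61·637 = 69623.55.
Real growth = 69623.55/64473.19 − 1 = 0.0799.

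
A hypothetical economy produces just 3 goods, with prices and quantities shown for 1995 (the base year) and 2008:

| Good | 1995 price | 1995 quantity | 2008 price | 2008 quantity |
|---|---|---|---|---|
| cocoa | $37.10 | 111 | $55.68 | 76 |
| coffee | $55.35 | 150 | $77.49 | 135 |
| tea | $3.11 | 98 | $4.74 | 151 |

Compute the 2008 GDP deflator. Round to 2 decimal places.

Nominal GDP 2008 = 55.68·76 + 77.49·135 + 4.74·151 = 15408.57.
Real GDP 2008 (at 1995 prices) = 37.10·76 + 55.35·135 + 3.11·151 = 10761.46.
Deflator = Nominal/Real × 100 = 15408.57/10761.46 × 100 = 143.183.

143.18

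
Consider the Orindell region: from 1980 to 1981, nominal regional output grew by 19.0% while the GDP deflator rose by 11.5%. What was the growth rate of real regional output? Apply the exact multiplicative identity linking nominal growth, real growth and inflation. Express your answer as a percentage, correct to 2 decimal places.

6.73%

(1 + g_nom) = (1 + g_real)(1 + π), so g_real = 1.1900 / 1.1150 − 1 = 0.06726.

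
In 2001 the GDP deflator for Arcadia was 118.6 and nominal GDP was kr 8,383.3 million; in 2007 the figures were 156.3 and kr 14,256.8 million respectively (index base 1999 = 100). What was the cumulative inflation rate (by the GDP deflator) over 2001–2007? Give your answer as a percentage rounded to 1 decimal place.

31.8%

Price-level change = 156.3 / 118.6 − 1 = 0.3179.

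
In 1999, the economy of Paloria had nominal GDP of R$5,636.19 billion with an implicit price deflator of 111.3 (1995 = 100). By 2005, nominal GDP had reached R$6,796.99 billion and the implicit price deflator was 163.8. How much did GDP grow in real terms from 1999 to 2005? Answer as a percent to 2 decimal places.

Real GDP 1999 = 5636.19 / 1.113 = 5063.96.
Real GDP 2005 = 6796.99 / 1.638 = 4149.57.
Real growth = 4149.57 / 5063.96 − 1 = -0.1806.

-18.06%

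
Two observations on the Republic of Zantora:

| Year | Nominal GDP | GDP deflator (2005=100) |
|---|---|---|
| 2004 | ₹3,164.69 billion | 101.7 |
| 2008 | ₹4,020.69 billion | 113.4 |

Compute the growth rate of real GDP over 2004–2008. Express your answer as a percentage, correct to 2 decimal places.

Deflate each year: 2004 → 3164.69/1.017 = 3111.79; 2008 → 4020.69/1.134 = 3545.58.
So real GDP changed by 3545.58/3111.79 − 1 = 0.1394, i.e. 13.94%.

13.94%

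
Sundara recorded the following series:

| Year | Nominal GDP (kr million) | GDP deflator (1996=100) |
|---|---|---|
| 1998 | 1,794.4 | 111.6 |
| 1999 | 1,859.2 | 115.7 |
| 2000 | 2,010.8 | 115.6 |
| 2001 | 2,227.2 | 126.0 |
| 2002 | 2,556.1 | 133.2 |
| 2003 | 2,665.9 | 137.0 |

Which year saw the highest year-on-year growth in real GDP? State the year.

2002

1999: real = 1859.2/1.157 = 1606.91; growth vs 1998 (1607.89) = -0.06%.
2000: real = 2010.8/1.156 = 1739.45; growth vs 1999 (1606.91) = 8.25%.
2001: real = 2227.2/1.260 = 1767.62; growth vs 2000 (1739.45) = 1.62%.
2002: real = 2556.1/1.332 = 1918.99; growth vs 2001 (1767.62) = 8.56%.
2003: real = 2665.9/1.370 = 1945.91; growth vs 2002 (1918.99) = 1.40%.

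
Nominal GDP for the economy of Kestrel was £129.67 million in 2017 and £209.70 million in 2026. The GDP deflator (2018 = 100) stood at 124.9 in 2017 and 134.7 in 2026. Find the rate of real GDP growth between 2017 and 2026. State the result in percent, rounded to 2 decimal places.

49.95%

Deflate each year: 2017 → 129.67/1.249 = 103.82; 2026 → 209.70/1.347 = 155.68.
So real GDP changed by 155.68/103.82 − 1 = 0.4995, i.e. 49.95%.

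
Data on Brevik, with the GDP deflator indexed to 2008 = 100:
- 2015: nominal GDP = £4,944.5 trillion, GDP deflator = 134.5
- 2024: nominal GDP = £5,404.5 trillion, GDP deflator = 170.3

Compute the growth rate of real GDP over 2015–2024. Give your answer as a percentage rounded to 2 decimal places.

Deflate each year: 2015 → 4944.5/1.345 = 3676.21; 2024 → 5404.5/1.703 = 3173.52.
So real GDP changed by 3173.52/3676.21 − 1 = -0.1367, i.e. -13.67%.

-13.67%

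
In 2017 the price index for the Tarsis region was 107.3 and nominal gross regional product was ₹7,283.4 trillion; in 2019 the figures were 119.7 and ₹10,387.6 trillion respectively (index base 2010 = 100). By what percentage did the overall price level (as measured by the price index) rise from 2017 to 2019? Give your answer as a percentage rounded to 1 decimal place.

Price-level change = 119.7 / 107.3 − 1 = 0.1156.

11.6%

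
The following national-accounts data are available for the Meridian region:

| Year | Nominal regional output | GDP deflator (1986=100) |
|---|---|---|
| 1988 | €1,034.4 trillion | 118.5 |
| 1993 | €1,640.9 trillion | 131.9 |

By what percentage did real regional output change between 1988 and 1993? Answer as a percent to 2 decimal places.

Real regional output 1988 = 1034.4 / 1.185 = 872.91.
Real regional output 1993 = 1640.9 / 1.319 = 1244.05.
Real growth = 1244.05 / 872.91 − 1 = 0.4252.

42.52%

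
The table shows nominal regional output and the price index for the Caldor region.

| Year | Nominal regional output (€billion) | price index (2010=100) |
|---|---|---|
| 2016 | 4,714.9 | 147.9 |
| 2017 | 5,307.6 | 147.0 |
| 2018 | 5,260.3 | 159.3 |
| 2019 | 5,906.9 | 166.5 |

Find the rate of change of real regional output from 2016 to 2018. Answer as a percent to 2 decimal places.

3.58%

Real regional output 2016 = 4714.9/1.479 = 3187.90.
Real regional output 2018 = 5260.3/1.593 = 3302.13.
Change = 3302.13/3187.90 − 1 = 0.0358.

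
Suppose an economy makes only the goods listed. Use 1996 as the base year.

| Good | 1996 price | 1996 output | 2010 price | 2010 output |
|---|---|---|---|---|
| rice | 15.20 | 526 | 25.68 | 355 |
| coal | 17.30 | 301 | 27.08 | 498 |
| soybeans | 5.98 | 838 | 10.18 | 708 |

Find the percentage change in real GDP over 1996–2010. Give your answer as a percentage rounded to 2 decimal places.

0.17%

Real GDP 1996 = Nominal GDP 1996 = 15.20·526 + 17.30·301 + 5.98·838 = 18213.74.
Real GDP 2010 (at 1996 prices) = 15.20·355 + 17.30·498 + 5.98·708 = 18245.24.
Real growth = 18245.24/18213.74 − 1 = 0.0017.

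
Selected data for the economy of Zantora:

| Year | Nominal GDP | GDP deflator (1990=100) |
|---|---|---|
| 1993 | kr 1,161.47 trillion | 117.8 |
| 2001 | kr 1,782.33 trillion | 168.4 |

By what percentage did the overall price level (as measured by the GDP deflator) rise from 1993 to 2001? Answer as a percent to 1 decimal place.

43.0%

Price-level change = 168.4 / 117.8 − 1 = 0.4295.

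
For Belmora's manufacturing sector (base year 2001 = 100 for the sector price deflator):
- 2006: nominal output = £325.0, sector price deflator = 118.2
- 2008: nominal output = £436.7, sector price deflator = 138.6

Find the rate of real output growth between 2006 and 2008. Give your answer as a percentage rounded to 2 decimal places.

14.59%

Deflate each year: 2006 → 325.0/1.182 = 274.96; 2008 → 436.7/1.386 = 315.08.
So real output changed by 315.08/274.96 − 1 = 0.1459, i.e. 14.59%.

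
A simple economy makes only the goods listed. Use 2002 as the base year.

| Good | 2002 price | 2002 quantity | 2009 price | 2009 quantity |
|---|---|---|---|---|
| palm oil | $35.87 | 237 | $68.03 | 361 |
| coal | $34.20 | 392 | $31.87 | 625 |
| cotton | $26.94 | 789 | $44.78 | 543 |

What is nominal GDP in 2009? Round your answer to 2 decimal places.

$68793.12

Nominal GDP 2009 = Σ (p_2009 × q_2009) = 68.03·361 + 31.87·625 + 44.78·543 = 68793.12.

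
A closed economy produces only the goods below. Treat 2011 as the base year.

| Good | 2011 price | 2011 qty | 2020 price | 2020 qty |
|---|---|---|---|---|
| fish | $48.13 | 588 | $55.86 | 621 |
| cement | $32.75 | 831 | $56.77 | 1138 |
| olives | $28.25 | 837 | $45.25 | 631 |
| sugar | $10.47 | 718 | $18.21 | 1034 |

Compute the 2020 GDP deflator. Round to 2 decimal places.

Nominal GDP 2020 = 55.86·621 + 56.77·1138 + 45.25·631 + 18.21·1034 = 146675.21.
Real GDP 2020 (at 2011 prices) = 48.13·621 + 32.75·1138 + 28.25·631 + 10.47·1034 = 95809.96.
Deflator = Nominal/Real × 100 = 146675.21/95809.96 × 100 = 153.090.

153.09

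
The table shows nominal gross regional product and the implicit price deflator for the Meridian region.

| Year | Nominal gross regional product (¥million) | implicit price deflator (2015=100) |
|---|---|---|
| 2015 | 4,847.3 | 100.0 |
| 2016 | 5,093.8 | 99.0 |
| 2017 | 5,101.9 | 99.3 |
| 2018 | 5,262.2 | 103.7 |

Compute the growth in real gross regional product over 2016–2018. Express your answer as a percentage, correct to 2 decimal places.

Real gross regional product 2016 = 5093.8/0.990 = 5145.25.
Real gross regional product 2018 = 5262.2/1.037 = 5074.45.
Change = 5074.45/5145.25 − 1 = -0.0138.

-1.38%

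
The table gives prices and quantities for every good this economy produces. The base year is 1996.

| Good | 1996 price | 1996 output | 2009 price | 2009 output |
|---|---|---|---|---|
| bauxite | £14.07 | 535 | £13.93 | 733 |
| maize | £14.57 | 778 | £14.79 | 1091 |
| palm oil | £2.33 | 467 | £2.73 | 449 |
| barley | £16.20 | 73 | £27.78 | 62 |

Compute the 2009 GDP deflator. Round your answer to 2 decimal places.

Nominal GDP 2009 = 13.93·733 + 14.79·1091 + 2.73·449 + 27.78·62 = 29294.71.
Real GDP 2009 (at 1996 prices) = 14.07·733 + 14.57·1091 + 2.33·449 + 16.20·62 = 28259.75.
Deflator = Nominal/Real × 100 = 29294.71/28259.75 × 100 = 103.662.

103.66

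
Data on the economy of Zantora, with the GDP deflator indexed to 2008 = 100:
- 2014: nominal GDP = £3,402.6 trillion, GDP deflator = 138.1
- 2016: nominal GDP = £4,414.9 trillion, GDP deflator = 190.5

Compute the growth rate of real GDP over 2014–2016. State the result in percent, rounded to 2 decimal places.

Deflate each year: 2014 → 3402.6/1.381 = 2463.87; 2016 → 4414.9/1.905 = 2317.53.
So real GDP changed by 2317.53/2463.87 − 1 = -0.0594, i.e. -5.94%.

-5.94%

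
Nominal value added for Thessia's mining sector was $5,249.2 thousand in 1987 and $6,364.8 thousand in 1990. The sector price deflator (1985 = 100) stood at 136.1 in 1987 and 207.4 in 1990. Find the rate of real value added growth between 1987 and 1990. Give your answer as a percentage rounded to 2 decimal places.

-20.43%

Real value added 1987 = 5249.2 / 1.361 = 3856.87.
Real value added 1990 = 6364.8 / 2.074 = 3068.85.
Real growth = 3068.85 / 3856.87 − 1 = -0.2043.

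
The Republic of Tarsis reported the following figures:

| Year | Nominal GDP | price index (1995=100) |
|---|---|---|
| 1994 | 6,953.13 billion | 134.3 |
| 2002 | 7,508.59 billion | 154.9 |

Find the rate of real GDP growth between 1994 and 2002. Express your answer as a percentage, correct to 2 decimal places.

Real GDP 1994 = 6953.13 / 1.343 = 5177.31.
Real GDP 2002 = 7508.59 / 1.549 = 4847.38.
Real growth = 4847.38 / 5177.31 − 1 = -0.0637.

-6.37%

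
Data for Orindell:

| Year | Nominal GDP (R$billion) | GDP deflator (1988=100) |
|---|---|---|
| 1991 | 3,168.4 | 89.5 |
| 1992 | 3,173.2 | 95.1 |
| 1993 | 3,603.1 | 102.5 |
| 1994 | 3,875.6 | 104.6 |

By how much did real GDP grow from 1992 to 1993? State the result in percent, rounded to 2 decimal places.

5.35%

Real GDP 1992 = 3173.2/0.951 = 3336.70.
Real GDP 1993 = 3603.1/1.025 = 3515.22.
Change = 3515.22/3336.70 − 1 = 0.0535.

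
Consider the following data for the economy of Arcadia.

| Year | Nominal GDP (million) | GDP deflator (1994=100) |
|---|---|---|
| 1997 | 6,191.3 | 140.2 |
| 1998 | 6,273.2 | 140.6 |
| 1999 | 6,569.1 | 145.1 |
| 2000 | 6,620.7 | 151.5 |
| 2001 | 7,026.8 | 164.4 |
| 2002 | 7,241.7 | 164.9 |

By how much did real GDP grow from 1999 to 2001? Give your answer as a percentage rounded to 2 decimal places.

Real GDP 1999 = 6569.1/1.451 = 4527.29.
Real GDP 2001 = 7026.8/1.644 = 4274.21.
Change = 4274.21/4527.29 − 1 = -0.0559.

-5.59%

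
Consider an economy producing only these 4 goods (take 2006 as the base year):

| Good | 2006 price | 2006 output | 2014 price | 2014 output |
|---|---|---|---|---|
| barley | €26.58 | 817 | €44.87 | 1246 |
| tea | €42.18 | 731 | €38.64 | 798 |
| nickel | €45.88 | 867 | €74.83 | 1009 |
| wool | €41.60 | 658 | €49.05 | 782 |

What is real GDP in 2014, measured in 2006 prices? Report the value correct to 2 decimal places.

€145602.44

Real GDP 2014 = Σ (p_2006 × q_2014) = 26.58·1246 + 42.18·798 + 45.88·1009 + 41.60·782 = 145602.44.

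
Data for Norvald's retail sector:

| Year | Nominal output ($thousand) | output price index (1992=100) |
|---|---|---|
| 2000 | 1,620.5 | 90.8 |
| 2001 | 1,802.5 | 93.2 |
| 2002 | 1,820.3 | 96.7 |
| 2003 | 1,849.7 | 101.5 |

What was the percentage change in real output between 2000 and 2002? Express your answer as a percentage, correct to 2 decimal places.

Real output 2000 = 1620.5/0.908 = 1784.69.
Real output 2002 = 1820.3/0.967 = 1882.42.
Change = 1882.42/1784.69 − 1 = 0.0548.

5.48%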